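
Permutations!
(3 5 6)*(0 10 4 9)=(0 10 4 9)(3 5 6)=[10, 1, 2, 5, 9, 6, 3, 7, 8, 0, 4]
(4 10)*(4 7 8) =(4 10 7 8) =[0, 1, 2, 3, 10, 5, 6, 8, 4, 9, 7]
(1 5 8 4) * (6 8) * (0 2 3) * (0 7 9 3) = [2, 5, 0, 7, 1, 6, 8, 9, 4, 3] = (0 2)(1 5 6 8 4)(3 7 9)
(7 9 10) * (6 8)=[0, 1, 2, 3, 4, 5, 8, 9, 6, 10, 7]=(6 8)(7 9 10)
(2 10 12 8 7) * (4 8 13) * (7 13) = (2 10 12 7)(4 8 13) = [0, 1, 10, 3, 8, 5, 6, 2, 13, 9, 12, 11, 7, 4]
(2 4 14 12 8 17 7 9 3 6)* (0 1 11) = (0 1 11)(2 4 14 12 8 17 7 9 3 6) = [1, 11, 4, 6, 14, 5, 2, 9, 17, 3, 10, 0, 8, 13, 12, 15, 16, 7]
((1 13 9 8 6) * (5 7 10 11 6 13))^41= ((1 5 7 10 11 6)(8 13 9))^41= (1 6 11 10 7 5)(8 9 13)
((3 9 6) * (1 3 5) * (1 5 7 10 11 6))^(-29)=((1 3 9)(6 7 10 11))^(-29)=(1 3 9)(6 11 10 7)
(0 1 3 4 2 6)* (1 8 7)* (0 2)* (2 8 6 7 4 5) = (0 6 8 4)(1 3 5 2 7) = [6, 3, 7, 5, 0, 2, 8, 1, 4]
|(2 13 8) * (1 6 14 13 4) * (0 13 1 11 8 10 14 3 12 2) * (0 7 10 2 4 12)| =13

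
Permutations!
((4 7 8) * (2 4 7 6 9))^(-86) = (2 6)(4 9)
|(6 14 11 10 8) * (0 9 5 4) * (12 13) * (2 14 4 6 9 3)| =22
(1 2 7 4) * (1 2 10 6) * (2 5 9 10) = (1 2 7 4 5 9 10 6) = [0, 2, 7, 3, 5, 9, 1, 4, 8, 10, 6]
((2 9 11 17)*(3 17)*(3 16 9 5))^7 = (2 17 3 5)(9 11 16) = ((2 5 3 17)(9 11 16))^7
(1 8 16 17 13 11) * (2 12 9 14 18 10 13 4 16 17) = (1 8 17 4 16 2 12 9 14 18 10 13 11) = [0, 8, 12, 3, 16, 5, 6, 7, 17, 14, 13, 1, 9, 11, 18, 15, 2, 4, 10]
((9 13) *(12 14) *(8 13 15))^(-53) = (8 15 9 13)(12 14)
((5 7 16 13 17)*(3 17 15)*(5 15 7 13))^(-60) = ((3 17 15)(5 13 7 16))^(-60) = (17)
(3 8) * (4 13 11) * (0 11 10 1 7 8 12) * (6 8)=(0 11 4 13 10 1 7 6 8 3 12)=[11, 7, 2, 12, 13, 5, 8, 6, 3, 9, 1, 4, 0, 10]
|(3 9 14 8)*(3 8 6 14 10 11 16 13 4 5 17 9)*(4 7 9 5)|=|(5 17)(6 14)(7 9 10 11 16 13)|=6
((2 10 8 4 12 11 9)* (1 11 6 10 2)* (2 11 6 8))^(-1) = ((1 6 10 2 11 9)(4 12 8))^(-1) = (1 9 11 2 10 6)(4 8 12)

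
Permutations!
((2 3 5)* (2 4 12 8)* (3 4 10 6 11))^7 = ((2 4 12 8)(3 5 10 6 11))^7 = (2 8 12 4)(3 10 11 5 6)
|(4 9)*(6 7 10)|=|(4 9)(6 7 10)|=6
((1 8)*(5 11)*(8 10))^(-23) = (1 10 8)(5 11)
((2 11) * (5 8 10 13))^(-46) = (5 10)(8 13)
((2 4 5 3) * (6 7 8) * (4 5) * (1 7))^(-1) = ((1 7 8 6)(2 5 3))^(-1) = (1 6 8 7)(2 3 5)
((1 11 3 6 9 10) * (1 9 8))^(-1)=(1 8 6 3 11)(9 10)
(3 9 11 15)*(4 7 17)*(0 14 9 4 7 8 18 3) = (0 14 9 11 15)(3 4 8 18)(7 17) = [14, 1, 2, 4, 8, 5, 6, 17, 18, 11, 10, 15, 12, 13, 9, 0, 16, 7, 3]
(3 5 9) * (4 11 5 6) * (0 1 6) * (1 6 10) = (0 6 4 11 5 9 3)(1 10) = [6, 10, 2, 0, 11, 9, 4, 7, 8, 3, 1, 5]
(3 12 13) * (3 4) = (3 12 13 4) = [0, 1, 2, 12, 3, 5, 6, 7, 8, 9, 10, 11, 13, 4]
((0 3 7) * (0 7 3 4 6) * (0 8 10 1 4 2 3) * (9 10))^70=(0 2 3)(1 9 6)(4 10 8)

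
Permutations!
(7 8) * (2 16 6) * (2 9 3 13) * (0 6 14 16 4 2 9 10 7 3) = (0 6 10 7 8 3 13 9)(2 4)(14 16) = [6, 1, 4, 13, 2, 5, 10, 8, 3, 0, 7, 11, 12, 9, 16, 15, 14]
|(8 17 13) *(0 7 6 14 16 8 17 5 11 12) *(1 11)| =10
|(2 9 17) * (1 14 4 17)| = 6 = |(1 14 4 17 2 9)|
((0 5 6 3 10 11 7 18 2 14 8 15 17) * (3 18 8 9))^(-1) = ((0 5 6 18 2 14 9 3 10 11 7 8 15 17))^(-1) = (0 17 15 8 7 11 10 3 9 14 2 18 6 5)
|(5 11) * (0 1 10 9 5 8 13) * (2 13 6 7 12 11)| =|(0 1 10 9 5 2 13)(6 7 12 11 8)| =35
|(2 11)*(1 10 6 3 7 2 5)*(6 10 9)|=|(1 9 6 3 7 2 11 5)|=8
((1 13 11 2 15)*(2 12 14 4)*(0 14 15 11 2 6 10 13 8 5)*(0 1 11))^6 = ((0 14 4 6 10 13 2)(1 8 5)(11 12 15))^6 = (15)(0 2 13 10 6 4 14)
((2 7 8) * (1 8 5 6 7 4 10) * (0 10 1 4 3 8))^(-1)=((0 10 4 1)(2 3 8)(5 6 7))^(-1)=(0 1 4 10)(2 8 3)(5 7 6)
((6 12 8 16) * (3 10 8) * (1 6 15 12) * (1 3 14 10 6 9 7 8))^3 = ((1 9 7 8 16 15 12 14 10)(3 6))^3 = (1 8 12)(3 6)(7 15 10)(9 16 14)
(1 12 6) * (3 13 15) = (1 12 6)(3 13 15) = [0, 12, 2, 13, 4, 5, 1, 7, 8, 9, 10, 11, 6, 15, 14, 3]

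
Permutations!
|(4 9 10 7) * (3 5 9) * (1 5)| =7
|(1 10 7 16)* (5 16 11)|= |(1 10 7 11 5 16)|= 6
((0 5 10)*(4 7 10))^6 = ((0 5 4 7 10))^6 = (0 5 4 7 10)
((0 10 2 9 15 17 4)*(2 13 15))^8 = ((0 10 13 15 17 4)(2 9))^8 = (0 13 17)(4 10 15)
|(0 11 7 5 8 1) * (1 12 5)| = |(0 11 7 1)(5 8 12)| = 12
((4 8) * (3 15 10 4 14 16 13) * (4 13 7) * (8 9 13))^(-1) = (3 13 9 4 7 16 14 8 10 15)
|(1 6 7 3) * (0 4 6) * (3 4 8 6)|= |(0 8 6 7 4 3 1)|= 7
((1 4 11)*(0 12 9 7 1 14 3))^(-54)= ((0 12 9 7 1 4 11 14 3))^(-54)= (14)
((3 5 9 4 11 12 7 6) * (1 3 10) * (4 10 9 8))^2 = (1 5 4 12 6 10 3 8 11 7 9)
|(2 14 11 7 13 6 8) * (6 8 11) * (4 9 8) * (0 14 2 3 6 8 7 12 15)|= 8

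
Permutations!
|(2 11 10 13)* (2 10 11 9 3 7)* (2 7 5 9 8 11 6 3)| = |(2 8 11 6 3 5 9)(10 13)| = 14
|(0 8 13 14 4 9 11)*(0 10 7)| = |(0 8 13 14 4 9 11 10 7)| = 9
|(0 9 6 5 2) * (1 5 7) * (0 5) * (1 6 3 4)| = |(0 9 3 4 1)(2 5)(6 7)| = 10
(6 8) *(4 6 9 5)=(4 6 8 9 5)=[0, 1, 2, 3, 6, 4, 8, 7, 9, 5]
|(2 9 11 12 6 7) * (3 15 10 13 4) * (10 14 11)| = 12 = |(2 9 10 13 4 3 15 14 11 12 6 7)|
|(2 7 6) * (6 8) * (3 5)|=4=|(2 7 8 6)(3 5)|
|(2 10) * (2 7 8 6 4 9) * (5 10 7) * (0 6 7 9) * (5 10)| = 6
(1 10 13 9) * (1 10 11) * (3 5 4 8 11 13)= (1 13 9 10 3 5 4 8 11)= [0, 13, 2, 5, 8, 4, 6, 7, 11, 10, 3, 1, 12, 9]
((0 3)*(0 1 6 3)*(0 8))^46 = ((0 8)(1 6 3))^46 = (8)(1 6 3)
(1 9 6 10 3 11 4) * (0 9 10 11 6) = [9, 10, 2, 6, 1, 5, 11, 7, 8, 0, 3, 4] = (0 9)(1 10 3 6 11 4)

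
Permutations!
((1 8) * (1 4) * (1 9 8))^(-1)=((4 9 8))^(-1)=(4 8 9)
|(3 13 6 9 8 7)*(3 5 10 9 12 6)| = 10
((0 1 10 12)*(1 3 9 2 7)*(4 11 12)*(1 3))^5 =(0 12 11 4 10 1)(2 7 3 9)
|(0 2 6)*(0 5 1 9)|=6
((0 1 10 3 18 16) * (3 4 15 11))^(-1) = ((0 1 10 4 15 11 3 18 16))^(-1) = (0 16 18 3 11 15 4 10 1)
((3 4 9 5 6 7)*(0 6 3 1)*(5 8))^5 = (9)(0 6 7 1)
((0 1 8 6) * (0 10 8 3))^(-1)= (0 3 1)(6 8 10)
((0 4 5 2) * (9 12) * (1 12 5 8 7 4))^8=(0 12 5)(1 9 2)(4 7 8)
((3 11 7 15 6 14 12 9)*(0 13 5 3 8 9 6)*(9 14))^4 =(0 11 13 7 5 15 3)(6 12 14 8 9)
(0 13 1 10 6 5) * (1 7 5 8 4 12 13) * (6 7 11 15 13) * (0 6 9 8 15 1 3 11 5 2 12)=[3, 10, 12, 11, 0, 6, 15, 2, 4, 8, 7, 1, 9, 5, 14, 13]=(0 3 11 1 10 7 2 12 9 8 4)(5 6 15 13)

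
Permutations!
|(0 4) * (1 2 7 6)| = 4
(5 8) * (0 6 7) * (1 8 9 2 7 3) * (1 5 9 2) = [6, 8, 7, 5, 4, 2, 3, 0, 9, 1] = (0 6 3 5 2 7)(1 8 9)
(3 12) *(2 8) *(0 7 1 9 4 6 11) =(0 7 1 9 4 6 11)(2 8)(3 12) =[7, 9, 8, 12, 6, 5, 11, 1, 2, 4, 10, 0, 3]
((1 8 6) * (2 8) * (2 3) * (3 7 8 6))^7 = (1 7 8 3 2 6)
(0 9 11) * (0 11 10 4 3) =(11)(0 9 10 4 3) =[9, 1, 2, 0, 3, 5, 6, 7, 8, 10, 4, 11]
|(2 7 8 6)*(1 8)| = |(1 8 6 2 7)| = 5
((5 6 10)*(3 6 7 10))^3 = (10)(3 6)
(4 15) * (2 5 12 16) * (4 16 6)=(2 5 12 6 4 15 16)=[0, 1, 5, 3, 15, 12, 4, 7, 8, 9, 10, 11, 6, 13, 14, 16, 2]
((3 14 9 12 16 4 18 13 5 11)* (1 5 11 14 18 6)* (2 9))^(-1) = ((1 5 14 2 9 12 16 4 6)(3 18 13 11))^(-1) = (1 6 4 16 12 9 2 14 5)(3 11 13 18)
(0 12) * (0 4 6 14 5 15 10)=[12, 1, 2, 3, 6, 15, 14, 7, 8, 9, 0, 11, 4, 13, 5, 10]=(0 12 4 6 14 5 15 10)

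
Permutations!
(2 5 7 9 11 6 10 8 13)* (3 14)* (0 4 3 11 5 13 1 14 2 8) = (0 4 3 2 13 8 1 14 11 6 10)(5 7 9) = [4, 14, 13, 2, 3, 7, 10, 9, 1, 5, 0, 6, 12, 8, 11]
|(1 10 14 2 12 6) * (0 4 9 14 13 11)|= |(0 4 9 14 2 12 6 1 10 13 11)|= 11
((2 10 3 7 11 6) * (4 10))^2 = (2 10 7 6 4 3 11)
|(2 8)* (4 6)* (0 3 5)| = |(0 3 5)(2 8)(4 6)| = 6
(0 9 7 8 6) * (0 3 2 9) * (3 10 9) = (2 3)(6 10 9 7 8) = [0, 1, 3, 2, 4, 5, 10, 8, 6, 7, 9]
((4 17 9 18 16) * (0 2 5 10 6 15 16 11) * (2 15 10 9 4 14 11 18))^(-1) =(18)(0 11 14 16 15)(2 9 5)(4 17)(6 10)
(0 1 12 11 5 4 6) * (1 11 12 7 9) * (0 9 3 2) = (12)(0 11 5 4 6 9 1 7 3 2) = [11, 7, 0, 2, 6, 4, 9, 3, 8, 1, 10, 5, 12]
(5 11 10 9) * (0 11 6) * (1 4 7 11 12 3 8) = [12, 4, 2, 8, 7, 6, 0, 11, 1, 5, 9, 10, 3] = (0 12 3 8 1 4 7 11 10 9 5 6)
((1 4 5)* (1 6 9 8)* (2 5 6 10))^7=(1 6 8 4 9)(2 5 10)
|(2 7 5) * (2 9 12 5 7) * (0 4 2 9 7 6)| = 8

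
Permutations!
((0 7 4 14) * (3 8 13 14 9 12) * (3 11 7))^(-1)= (0 14 13 8 3)(4 7 11 12 9)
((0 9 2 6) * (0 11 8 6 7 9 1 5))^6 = ((0 1 5)(2 7 9)(6 11 8))^6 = (11)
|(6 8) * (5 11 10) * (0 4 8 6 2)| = |(0 4 8 2)(5 11 10)| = 12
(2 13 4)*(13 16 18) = (2 16 18 13 4) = [0, 1, 16, 3, 2, 5, 6, 7, 8, 9, 10, 11, 12, 4, 14, 15, 18, 17, 13]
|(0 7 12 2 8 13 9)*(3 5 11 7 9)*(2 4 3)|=6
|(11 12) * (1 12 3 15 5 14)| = 7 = |(1 12 11 3 15 5 14)|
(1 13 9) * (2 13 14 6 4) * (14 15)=[0, 15, 13, 3, 2, 5, 4, 7, 8, 1, 10, 11, 12, 9, 6, 14]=(1 15 14 6 4 2 13 9)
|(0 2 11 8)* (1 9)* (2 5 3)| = 6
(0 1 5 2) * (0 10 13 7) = [1, 5, 10, 3, 4, 2, 6, 0, 8, 9, 13, 11, 12, 7] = (0 1 5 2 10 13 7)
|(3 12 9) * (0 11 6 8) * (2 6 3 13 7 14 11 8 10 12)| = 10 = |(0 8)(2 6 10 12 9 13 7 14 11 3)|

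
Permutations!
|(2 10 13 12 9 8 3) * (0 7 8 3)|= |(0 7 8)(2 10 13 12 9 3)|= 6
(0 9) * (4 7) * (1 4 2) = (0 9)(1 4 7 2) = [9, 4, 1, 3, 7, 5, 6, 2, 8, 0]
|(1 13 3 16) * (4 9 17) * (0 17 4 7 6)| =4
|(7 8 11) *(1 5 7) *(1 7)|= |(1 5)(7 8 11)|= 6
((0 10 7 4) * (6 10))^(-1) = (0 4 7 10 6)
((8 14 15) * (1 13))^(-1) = ((1 13)(8 14 15))^(-1) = (1 13)(8 15 14)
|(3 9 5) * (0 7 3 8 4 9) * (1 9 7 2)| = 9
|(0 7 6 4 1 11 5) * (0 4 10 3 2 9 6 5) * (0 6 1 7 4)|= |(0 4 7 5)(1 11 6 10 3 2 9)|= 28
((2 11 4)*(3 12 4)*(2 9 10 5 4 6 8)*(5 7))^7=(2 11 3 12 6 8)(4 10 5 9 7)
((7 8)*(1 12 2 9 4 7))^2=(1 2 4 8 12 9 7)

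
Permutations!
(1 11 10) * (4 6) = (1 11 10)(4 6) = [0, 11, 2, 3, 6, 5, 4, 7, 8, 9, 1, 10]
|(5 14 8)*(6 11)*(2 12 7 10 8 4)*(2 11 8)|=|(2 12 7 10)(4 11 6 8 5 14)|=12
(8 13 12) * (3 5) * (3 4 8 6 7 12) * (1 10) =(1 10)(3 5 4 8 13)(6 7 12) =[0, 10, 2, 5, 8, 4, 7, 12, 13, 9, 1, 11, 6, 3]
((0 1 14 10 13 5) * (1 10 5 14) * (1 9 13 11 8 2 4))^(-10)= (0 10 11 8 2 4 1 9 13 14 5)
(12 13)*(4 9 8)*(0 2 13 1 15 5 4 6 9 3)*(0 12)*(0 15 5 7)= (0 2 13 15 7)(1 5 4 3 12)(6 9 8)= [2, 5, 13, 12, 3, 4, 9, 0, 6, 8, 10, 11, 1, 15, 14, 7]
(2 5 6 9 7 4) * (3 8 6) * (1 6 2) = (1 6 9 7 4)(2 5 3 8) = [0, 6, 5, 8, 1, 3, 9, 4, 2, 7]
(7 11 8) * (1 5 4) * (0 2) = (0 2)(1 5 4)(7 11 8) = [2, 5, 0, 3, 1, 4, 6, 11, 7, 9, 10, 8]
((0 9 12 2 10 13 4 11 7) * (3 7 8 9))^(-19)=((0 3 7)(2 10 13 4 11 8 9 12))^(-19)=(0 7 3)(2 8 13 12 11 10 9 4)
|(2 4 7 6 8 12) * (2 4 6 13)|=7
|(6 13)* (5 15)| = |(5 15)(6 13)| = 2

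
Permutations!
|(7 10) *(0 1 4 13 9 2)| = |(0 1 4 13 9 2)(7 10)| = 6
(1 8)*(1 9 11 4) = (1 8 9 11 4) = [0, 8, 2, 3, 1, 5, 6, 7, 9, 11, 10, 4]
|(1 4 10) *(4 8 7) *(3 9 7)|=|(1 8 3 9 7 4 10)|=7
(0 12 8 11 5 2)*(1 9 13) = (0 12 8 11 5 2)(1 9 13) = [12, 9, 0, 3, 4, 2, 6, 7, 11, 13, 10, 5, 8, 1]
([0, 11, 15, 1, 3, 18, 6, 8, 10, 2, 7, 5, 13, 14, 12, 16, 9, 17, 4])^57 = (1 18)(2 15 16 9)(3 5)(4 11)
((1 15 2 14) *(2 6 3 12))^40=((1 15 6 3 12 2 14))^40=(1 2 3 15 14 12 6)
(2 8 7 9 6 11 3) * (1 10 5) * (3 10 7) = (1 7 9 6 11 10 5)(2 8 3) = [0, 7, 8, 2, 4, 1, 11, 9, 3, 6, 5, 10]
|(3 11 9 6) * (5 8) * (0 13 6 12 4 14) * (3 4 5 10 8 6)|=|(0 13 3 11 9 12 5 6 4 14)(8 10)|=10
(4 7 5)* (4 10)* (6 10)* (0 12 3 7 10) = [12, 1, 2, 7, 10, 6, 0, 5, 8, 9, 4, 11, 3] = (0 12 3 7 5 6)(4 10)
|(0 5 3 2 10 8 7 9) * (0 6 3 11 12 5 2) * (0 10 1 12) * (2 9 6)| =35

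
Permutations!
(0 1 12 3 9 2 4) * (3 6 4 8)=(0 1 12 6 4)(2 8 3 9)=[1, 12, 8, 9, 0, 5, 4, 7, 3, 2, 10, 11, 6]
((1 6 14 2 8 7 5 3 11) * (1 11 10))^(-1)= (1 10 3 5 7 8 2 14 6)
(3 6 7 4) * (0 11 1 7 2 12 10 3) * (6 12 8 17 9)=[11, 7, 8, 12, 0, 5, 2, 4, 17, 6, 3, 1, 10, 13, 14, 15, 16, 9]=(0 11 1 7 4)(2 8 17 9 6)(3 12 10)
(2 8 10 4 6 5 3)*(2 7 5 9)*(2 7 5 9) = (2 8 10 4 6)(3 5)(7 9) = [0, 1, 8, 5, 6, 3, 2, 9, 10, 7, 4]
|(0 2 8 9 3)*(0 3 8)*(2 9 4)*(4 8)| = 4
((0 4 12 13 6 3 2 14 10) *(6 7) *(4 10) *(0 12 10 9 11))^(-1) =(0 11 9)(2 3 6 7 13 12 10 4 14)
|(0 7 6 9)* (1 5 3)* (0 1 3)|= 6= |(0 7 6 9 1 5)|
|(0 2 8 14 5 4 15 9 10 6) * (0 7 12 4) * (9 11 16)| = |(0 2 8 14 5)(4 15 11 16 9 10 6 7 12)| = 45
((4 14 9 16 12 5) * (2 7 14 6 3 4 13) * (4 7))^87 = ((2 4 6 3 7 14 9 16 12 5 13))^87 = (2 13 5 12 16 9 14 7 3 6 4)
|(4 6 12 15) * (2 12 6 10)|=5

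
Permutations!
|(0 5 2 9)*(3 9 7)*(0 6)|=|(0 5 2 7 3 9 6)|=7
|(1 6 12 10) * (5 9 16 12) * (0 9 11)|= 9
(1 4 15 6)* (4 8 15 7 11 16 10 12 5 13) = [0, 8, 2, 3, 7, 13, 1, 11, 15, 9, 12, 16, 5, 4, 14, 6, 10] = (1 8 15 6)(4 7 11 16 10 12 5 13)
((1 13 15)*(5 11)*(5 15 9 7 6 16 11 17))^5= (1 16 9 15 6 13 11 7)(5 17)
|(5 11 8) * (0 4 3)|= 3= |(0 4 3)(5 11 8)|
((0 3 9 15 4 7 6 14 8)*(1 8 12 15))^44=(0 8 1 9 3)(4 6 12)(7 14 15)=((0 3 9 1 8)(4 7 6 14 12 15))^44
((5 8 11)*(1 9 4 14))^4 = ((1 9 4 14)(5 8 11))^4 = (14)(5 8 11)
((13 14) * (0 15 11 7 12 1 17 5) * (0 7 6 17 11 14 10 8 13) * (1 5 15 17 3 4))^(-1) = (0 14 15 17)(1 4 3 6 11)(5 12 7)(8 10 13) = ((0 17 15 14)(1 11 6 3 4)(5 7 12)(8 13 10))^(-1)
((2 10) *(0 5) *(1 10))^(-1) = (0 5)(1 2 10)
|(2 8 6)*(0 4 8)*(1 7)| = |(0 4 8 6 2)(1 7)| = 10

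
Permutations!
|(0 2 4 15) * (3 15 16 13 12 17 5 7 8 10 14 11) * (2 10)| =18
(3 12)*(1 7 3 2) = [0, 7, 1, 12, 4, 5, 6, 3, 8, 9, 10, 11, 2] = (1 7 3 12 2)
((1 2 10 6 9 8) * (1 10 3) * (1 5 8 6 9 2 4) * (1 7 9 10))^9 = (10)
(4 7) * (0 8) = (0 8)(4 7) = [8, 1, 2, 3, 7, 5, 6, 4, 0]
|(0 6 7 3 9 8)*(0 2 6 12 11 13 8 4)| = 11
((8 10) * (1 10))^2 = ((1 10 8))^2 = (1 8 10)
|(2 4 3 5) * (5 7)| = 5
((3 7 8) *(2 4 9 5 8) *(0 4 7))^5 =(0 3 8 5 9 4)(2 7)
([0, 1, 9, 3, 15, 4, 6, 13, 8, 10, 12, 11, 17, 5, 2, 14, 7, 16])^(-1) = [0, 1, 14, 3, 5, 13, 6, 16, 8, 2, 9, 11, 10, 7, 15, 4, 17, 12]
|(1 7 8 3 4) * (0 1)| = 6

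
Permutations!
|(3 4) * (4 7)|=|(3 7 4)|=3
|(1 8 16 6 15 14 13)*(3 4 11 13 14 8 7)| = |(1 7 3 4 11 13)(6 15 8 16)| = 12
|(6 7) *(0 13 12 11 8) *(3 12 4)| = 14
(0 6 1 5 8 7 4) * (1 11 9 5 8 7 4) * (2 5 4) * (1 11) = (0 6 1 8 2 5 7 11 9 4) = [6, 8, 5, 3, 0, 7, 1, 11, 2, 4, 10, 9]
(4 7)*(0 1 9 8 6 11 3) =(0 1 9 8 6 11 3)(4 7) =[1, 9, 2, 0, 7, 5, 11, 4, 6, 8, 10, 3]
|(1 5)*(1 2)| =3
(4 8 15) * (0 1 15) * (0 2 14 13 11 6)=(0 1 15 4 8 2 14 13 11 6)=[1, 15, 14, 3, 8, 5, 0, 7, 2, 9, 10, 6, 12, 11, 13, 4]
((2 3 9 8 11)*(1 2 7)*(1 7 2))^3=(2 8 3 11 9)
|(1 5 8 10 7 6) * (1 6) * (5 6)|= 6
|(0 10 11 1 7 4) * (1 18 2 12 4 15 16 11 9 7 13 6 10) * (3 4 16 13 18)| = 18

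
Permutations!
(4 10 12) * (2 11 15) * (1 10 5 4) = (1 10 12)(2 11 15)(4 5) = [0, 10, 11, 3, 5, 4, 6, 7, 8, 9, 12, 15, 1, 13, 14, 2]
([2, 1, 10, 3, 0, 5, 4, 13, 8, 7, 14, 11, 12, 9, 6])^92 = [10, 1, 14, 3, 2, 5, 0, 9, 8, 13, 6, 11, 12, 7, 4]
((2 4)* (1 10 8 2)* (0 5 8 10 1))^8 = (10)(0 2 5 4 8) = ((10)(0 5 8 2 4))^8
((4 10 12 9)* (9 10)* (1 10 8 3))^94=(1 3 8 12 10)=((1 10 12 8 3)(4 9))^94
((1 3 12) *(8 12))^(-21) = (1 12 8 3)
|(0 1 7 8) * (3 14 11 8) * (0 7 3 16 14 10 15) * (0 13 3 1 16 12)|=28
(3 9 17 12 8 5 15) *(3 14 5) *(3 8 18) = [0, 1, 2, 9, 4, 15, 6, 7, 8, 17, 10, 11, 18, 13, 5, 14, 16, 12, 3] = (3 9 17 12 18)(5 15 14)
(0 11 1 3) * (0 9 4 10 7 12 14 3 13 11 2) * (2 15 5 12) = (0 15 5 12 14 3 9 4 10 7 2)(1 13 11) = [15, 13, 0, 9, 10, 12, 6, 2, 8, 4, 7, 1, 14, 11, 3, 5]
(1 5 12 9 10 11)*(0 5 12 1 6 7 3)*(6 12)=[5, 6, 2, 0, 4, 1, 7, 3, 8, 10, 11, 12, 9]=(0 5 1 6 7 3)(9 10 11 12)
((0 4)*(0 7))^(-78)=(7)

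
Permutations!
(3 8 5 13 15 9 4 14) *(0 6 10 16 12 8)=[6, 1, 2, 0, 14, 13, 10, 7, 5, 4, 16, 11, 8, 15, 3, 9, 12]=(0 6 10 16 12 8 5 13 15 9 4 14 3)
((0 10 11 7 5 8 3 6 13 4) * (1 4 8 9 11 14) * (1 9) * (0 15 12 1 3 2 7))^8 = (15)(0 9 10 11 14)(2 7 5 3 6 13 8)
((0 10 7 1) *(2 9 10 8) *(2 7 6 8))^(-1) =((0 2 9 10 6 8 7 1))^(-1) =(0 1 7 8 6 10 9 2)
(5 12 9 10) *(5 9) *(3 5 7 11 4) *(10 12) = (3 5 10 9 12 7 11 4) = [0, 1, 2, 5, 3, 10, 6, 11, 8, 12, 9, 4, 7]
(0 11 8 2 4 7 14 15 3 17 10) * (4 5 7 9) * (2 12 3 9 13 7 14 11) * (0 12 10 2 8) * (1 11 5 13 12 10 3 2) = (0 8 3 17 1 11)(2 13 7 5 14 15 9 4 12) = [8, 11, 13, 17, 12, 14, 6, 5, 3, 4, 10, 0, 2, 7, 15, 9, 16, 1]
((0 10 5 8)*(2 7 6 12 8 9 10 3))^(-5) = (0 2 6 8 3 7 12)(5 9 10)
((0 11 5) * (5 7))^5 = (0 11 7 5)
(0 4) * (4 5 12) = (0 5 12 4) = [5, 1, 2, 3, 0, 12, 6, 7, 8, 9, 10, 11, 4]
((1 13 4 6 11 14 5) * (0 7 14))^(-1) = (0 11 6 4 13 1 5 14 7)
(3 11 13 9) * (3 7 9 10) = (3 11 13 10)(7 9) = [0, 1, 2, 11, 4, 5, 6, 9, 8, 7, 3, 13, 12, 10]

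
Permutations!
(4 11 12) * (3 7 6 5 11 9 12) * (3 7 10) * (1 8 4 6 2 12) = (1 8 4 9)(2 12 6 5 11 7)(3 10) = [0, 8, 12, 10, 9, 11, 5, 2, 4, 1, 3, 7, 6]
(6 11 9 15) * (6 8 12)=[0, 1, 2, 3, 4, 5, 11, 7, 12, 15, 10, 9, 6, 13, 14, 8]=(6 11 9 15 8 12)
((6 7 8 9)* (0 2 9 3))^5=((0 2 9 6 7 8 3))^5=(0 8 6 2 3 7 9)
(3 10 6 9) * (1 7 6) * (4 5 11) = (1 7 6 9 3 10)(4 5 11) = [0, 7, 2, 10, 5, 11, 9, 6, 8, 3, 1, 4]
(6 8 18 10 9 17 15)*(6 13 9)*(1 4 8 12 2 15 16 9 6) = (1 4 8 18 10)(2 15 13 6 12)(9 17 16) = [0, 4, 15, 3, 8, 5, 12, 7, 18, 17, 1, 11, 2, 6, 14, 13, 9, 16, 10]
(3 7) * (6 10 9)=(3 7)(6 10 9)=[0, 1, 2, 7, 4, 5, 10, 3, 8, 6, 9]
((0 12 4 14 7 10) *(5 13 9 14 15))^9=(0 10 7 14 9 13 5 15 4 12)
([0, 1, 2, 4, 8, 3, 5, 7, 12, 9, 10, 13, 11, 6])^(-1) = (3 5 6 13 11 12 8 4)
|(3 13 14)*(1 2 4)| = 3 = |(1 2 4)(3 13 14)|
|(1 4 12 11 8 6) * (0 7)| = 6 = |(0 7)(1 4 12 11 8 6)|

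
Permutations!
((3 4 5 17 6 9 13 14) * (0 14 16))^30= ((0 14 3 4 5 17 6 9 13 16))^30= (17)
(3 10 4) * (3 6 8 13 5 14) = (3 10 4 6 8 13 5 14) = [0, 1, 2, 10, 6, 14, 8, 7, 13, 9, 4, 11, 12, 5, 3]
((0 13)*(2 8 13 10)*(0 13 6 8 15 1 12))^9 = (0 15)(1 10)(2 12)(6 8)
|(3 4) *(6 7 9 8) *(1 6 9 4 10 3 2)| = |(1 6 7 4 2)(3 10)(8 9)| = 10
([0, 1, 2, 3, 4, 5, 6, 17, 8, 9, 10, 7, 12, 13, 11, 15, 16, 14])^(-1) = (7 11 14 17)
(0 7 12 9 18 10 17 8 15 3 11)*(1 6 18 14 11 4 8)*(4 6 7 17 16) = (0 17 1 7 12 9 14 11)(3 6 18 10 16 4 8 15) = [17, 7, 2, 6, 8, 5, 18, 12, 15, 14, 16, 0, 9, 13, 11, 3, 4, 1, 10]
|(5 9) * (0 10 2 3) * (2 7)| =|(0 10 7 2 3)(5 9)| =10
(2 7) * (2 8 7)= [0, 1, 2, 3, 4, 5, 6, 8, 7]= (7 8)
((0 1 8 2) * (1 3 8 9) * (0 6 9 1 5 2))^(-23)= ((0 3 8)(2 6 9 5))^(-23)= (0 3 8)(2 6 9 5)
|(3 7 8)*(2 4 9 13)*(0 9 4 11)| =15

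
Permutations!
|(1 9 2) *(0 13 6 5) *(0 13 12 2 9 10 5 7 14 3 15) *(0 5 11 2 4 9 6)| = |(0 12 4 9 6 7 14 3 15 5 13)(1 10 11 2)| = 44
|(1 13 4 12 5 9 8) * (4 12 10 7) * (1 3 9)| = |(1 13 12 5)(3 9 8)(4 10 7)| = 12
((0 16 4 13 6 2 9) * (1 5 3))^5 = ((0 16 4 13 6 2 9)(1 5 3))^5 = (0 2 13 16 9 6 4)(1 3 5)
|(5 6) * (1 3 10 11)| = 4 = |(1 3 10 11)(5 6)|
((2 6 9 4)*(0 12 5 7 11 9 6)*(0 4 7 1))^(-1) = (0 1 5 12)(2 4)(7 9 11)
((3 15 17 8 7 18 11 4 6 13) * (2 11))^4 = (2 13 8 11 3 7 4 15 18 6 17) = ((2 11 4 6 13 3 15 17 8 7 18))^4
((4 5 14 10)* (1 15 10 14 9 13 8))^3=((1 15 10 4 5 9 13 8))^3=(1 4 13 15 5 8 10 9)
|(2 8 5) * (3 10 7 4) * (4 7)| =|(2 8 5)(3 10 4)| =3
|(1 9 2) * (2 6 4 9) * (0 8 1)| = |(0 8 1 2)(4 9 6)| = 12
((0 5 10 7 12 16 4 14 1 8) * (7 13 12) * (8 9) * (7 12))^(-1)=(0 8 9 1 14 4 16 12 7 13 10 5)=((0 5 10 13 7 12 16 4 14 1 9 8))^(-1)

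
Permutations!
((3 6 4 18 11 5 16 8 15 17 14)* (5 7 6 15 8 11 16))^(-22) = (3 17)(4 16 7)(6 18 11)(14 15)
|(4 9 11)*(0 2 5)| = |(0 2 5)(4 9 11)| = 3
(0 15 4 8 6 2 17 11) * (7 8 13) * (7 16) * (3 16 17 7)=(0 15 4 13 17 11)(2 7 8 6)(3 16)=[15, 1, 7, 16, 13, 5, 2, 8, 6, 9, 10, 0, 12, 17, 14, 4, 3, 11]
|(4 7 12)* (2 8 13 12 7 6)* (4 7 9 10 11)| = 10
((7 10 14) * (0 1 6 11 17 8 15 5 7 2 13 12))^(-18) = (0 14 15 6 13 7 17)(1 2 5 11 12 10 8)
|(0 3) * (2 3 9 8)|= 5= |(0 9 8 2 3)|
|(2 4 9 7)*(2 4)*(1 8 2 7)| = |(1 8 2 7 4 9)| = 6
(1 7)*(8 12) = (1 7)(8 12) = [0, 7, 2, 3, 4, 5, 6, 1, 12, 9, 10, 11, 8]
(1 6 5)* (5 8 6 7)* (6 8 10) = (1 7 5)(6 10) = [0, 7, 2, 3, 4, 1, 10, 5, 8, 9, 6]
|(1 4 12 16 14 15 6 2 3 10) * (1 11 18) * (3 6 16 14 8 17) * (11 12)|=8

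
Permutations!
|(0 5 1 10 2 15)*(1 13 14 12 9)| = 10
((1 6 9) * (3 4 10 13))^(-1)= (1 9 6)(3 13 10 4)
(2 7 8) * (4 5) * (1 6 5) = (1 6 5 4)(2 7 8) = [0, 6, 7, 3, 1, 4, 5, 8, 2]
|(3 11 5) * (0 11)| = |(0 11 5 3)| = 4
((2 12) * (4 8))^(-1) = (2 12)(4 8)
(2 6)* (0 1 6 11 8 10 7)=[1, 6, 11, 3, 4, 5, 2, 0, 10, 9, 7, 8]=(0 1 6 2 11 8 10 7)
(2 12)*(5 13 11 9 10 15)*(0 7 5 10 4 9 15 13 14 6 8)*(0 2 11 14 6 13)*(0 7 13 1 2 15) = (0 13 14 1 2 12 11)(4 9)(5 6 8 15 10 7) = [13, 2, 12, 3, 9, 6, 8, 5, 15, 4, 7, 0, 11, 14, 1, 10]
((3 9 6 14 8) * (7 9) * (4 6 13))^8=(14)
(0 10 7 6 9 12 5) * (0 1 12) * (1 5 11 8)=(0 10 7 6 9)(1 12 11 8)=[10, 12, 2, 3, 4, 5, 9, 6, 1, 0, 7, 8, 11]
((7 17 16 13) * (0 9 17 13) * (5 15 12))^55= ((0 9 17 16)(5 15 12)(7 13))^55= (0 16 17 9)(5 15 12)(7 13)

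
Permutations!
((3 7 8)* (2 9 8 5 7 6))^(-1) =((2 9 8 3 6)(5 7))^(-1) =(2 6 3 8 9)(5 7)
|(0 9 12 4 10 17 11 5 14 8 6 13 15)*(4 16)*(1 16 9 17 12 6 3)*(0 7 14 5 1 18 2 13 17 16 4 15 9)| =|(0 16 15 7 14 8 3 18 2 13 9 6 17 11 1 4 10 12)| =18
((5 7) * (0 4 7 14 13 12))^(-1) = ((0 4 7 5 14 13 12))^(-1) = (0 12 13 14 5 7 4)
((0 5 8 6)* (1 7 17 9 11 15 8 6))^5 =((0 5 6)(1 7 17 9 11 15 8))^5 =(0 6 5)(1 15 9 7 8 11 17)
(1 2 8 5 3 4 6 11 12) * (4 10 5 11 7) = (1 2 8 11 12)(3 10 5)(4 6 7) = [0, 2, 8, 10, 6, 3, 7, 4, 11, 9, 5, 12, 1]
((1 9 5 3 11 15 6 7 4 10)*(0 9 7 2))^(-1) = ((0 9 5 3 11 15 6 2)(1 7 4 10))^(-1) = (0 2 6 15 11 3 5 9)(1 10 4 7)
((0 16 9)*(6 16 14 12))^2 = ((0 14 12 6 16 9))^2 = (0 12 16)(6 9 14)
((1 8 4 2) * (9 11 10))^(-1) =(1 2 4 8)(9 10 11)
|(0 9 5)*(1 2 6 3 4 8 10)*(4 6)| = |(0 9 5)(1 2 4 8 10)(3 6)| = 30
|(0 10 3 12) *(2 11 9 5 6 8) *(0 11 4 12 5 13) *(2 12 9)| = 12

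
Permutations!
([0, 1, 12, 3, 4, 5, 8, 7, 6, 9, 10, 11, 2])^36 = (12)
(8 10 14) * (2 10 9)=(2 10 14 8 9)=[0, 1, 10, 3, 4, 5, 6, 7, 9, 2, 14, 11, 12, 13, 8]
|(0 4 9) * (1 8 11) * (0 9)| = 6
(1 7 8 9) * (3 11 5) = [0, 7, 2, 11, 4, 3, 6, 8, 9, 1, 10, 5] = (1 7 8 9)(3 11 5)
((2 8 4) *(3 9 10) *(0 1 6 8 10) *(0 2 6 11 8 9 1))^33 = (1 2 4)(3 9 8)(6 11 10) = ((1 11 8 4 6 9 2 10 3))^33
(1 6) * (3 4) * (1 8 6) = (3 4)(6 8) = [0, 1, 2, 4, 3, 5, 8, 7, 6]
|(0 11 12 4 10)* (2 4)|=|(0 11 12 2 4 10)|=6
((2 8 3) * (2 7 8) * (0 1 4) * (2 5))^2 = ((0 1 4)(2 5)(3 7 8))^2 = (0 4 1)(3 8 7)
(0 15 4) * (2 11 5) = [15, 1, 11, 3, 0, 2, 6, 7, 8, 9, 10, 5, 12, 13, 14, 4] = (0 15 4)(2 11 5)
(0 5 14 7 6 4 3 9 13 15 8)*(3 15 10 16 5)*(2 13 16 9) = (0 3 2 13 10 9 16 5 14 7 6 4 15 8) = [3, 1, 13, 2, 15, 14, 4, 6, 0, 16, 9, 11, 12, 10, 7, 8, 5]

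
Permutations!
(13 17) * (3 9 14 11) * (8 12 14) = (3 9 8 12 14 11)(13 17) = [0, 1, 2, 9, 4, 5, 6, 7, 12, 8, 10, 3, 14, 17, 11, 15, 16, 13]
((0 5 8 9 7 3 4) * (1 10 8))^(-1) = (0 4 3 7 9 8 10 1 5)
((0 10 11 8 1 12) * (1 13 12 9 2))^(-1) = (0 12 13 8 11 10)(1 2 9)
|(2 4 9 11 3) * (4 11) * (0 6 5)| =6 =|(0 6 5)(2 11 3)(4 9)|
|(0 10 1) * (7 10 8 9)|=6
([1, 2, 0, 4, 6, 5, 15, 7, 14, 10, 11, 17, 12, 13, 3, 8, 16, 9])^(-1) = [2, 0, 1, 14, 3, 5, 4, 7, 15, 17, 9, 10, 12, 13, 8, 6, 16, 11]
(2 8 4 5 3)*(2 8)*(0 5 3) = [5, 1, 2, 8, 3, 0, 6, 7, 4] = (0 5)(3 8 4)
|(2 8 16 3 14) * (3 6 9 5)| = |(2 8 16 6 9 5 3 14)| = 8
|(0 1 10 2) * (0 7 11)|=|(0 1 10 2 7 11)|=6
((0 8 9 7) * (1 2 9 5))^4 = (0 2 8 9 5 7 1)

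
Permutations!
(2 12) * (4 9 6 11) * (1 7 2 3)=(1 7 2 12 3)(4 9 6 11)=[0, 7, 12, 1, 9, 5, 11, 2, 8, 6, 10, 4, 3]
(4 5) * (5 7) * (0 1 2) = [1, 2, 0, 3, 7, 4, 6, 5] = (0 1 2)(4 7 5)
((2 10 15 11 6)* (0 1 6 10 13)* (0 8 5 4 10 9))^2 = ((0 1 6 2 13 8 5 4 10 15 11 9))^2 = (0 6 13 5 10 11)(1 2 8 4 15 9)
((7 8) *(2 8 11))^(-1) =(2 11 7 8)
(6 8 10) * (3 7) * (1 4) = (1 4)(3 7)(6 8 10) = [0, 4, 2, 7, 1, 5, 8, 3, 10, 9, 6]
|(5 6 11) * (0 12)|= 6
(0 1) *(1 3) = (0 3 1) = [3, 0, 2, 1]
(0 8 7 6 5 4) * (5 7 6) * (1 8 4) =(0 4)(1 8 6 7 5) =[4, 8, 2, 3, 0, 1, 7, 5, 6]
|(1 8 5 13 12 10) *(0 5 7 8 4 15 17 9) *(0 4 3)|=|(0 5 13 12 10 1 3)(4 15 17 9)(7 8)|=28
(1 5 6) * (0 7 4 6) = (0 7 4 6 1 5) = [7, 5, 2, 3, 6, 0, 1, 4]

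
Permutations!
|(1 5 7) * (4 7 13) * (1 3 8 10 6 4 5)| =6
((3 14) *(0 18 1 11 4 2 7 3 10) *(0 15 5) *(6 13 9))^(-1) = (0 5 15 10 14 3 7 2 4 11 1 18)(6 9 13)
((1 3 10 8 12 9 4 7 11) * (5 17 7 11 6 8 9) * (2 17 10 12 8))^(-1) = ((1 3 12 5 10 9 4 11)(2 17 7 6))^(-1) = (1 11 4 9 10 5 12 3)(2 6 7 17)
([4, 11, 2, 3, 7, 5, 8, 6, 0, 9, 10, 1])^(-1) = (0 8 6 7 4)(1 11)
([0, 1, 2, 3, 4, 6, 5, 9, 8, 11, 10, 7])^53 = (5 6)(7 11 9)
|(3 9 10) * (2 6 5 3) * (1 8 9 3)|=7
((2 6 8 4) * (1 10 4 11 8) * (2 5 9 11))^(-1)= (1 6 2 8 11 9 5 4 10)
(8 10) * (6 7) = (6 7)(8 10) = [0, 1, 2, 3, 4, 5, 7, 6, 10, 9, 8]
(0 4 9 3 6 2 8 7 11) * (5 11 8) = (0 4 9 3 6 2 5 11)(7 8) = [4, 1, 5, 6, 9, 11, 2, 8, 7, 3, 10, 0]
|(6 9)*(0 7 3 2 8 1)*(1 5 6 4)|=10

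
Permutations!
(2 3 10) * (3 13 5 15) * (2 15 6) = (2 13 5 6)(3 10 15) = [0, 1, 13, 10, 4, 6, 2, 7, 8, 9, 15, 11, 12, 5, 14, 3]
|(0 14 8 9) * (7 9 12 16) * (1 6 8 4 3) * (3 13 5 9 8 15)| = |(0 14 4 13 5 9)(1 6 15 3)(7 8 12 16)| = 12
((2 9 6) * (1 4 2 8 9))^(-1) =((1 4 2)(6 8 9))^(-1) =(1 2 4)(6 9 8)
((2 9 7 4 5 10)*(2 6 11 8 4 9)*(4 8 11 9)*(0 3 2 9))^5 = (11)(0 4 3 5 2 10 9 6 7)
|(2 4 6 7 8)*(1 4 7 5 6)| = |(1 4)(2 7 8)(5 6)| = 6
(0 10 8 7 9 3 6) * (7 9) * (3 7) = [10, 1, 2, 6, 4, 5, 0, 3, 9, 7, 8] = (0 10 8 9 7 3 6)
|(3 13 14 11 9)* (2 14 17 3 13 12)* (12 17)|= 6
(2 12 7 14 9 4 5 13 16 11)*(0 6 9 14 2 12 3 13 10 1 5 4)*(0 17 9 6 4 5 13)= (0 4 5 10 1 13 16 11 12 7 2 3)(9 17)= [4, 13, 3, 0, 5, 10, 6, 2, 8, 17, 1, 12, 7, 16, 14, 15, 11, 9]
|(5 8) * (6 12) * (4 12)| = |(4 12 6)(5 8)| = 6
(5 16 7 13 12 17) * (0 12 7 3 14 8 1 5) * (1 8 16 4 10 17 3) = [12, 5, 2, 14, 10, 4, 6, 13, 8, 9, 17, 11, 3, 7, 16, 15, 1, 0] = (0 12 3 14 16 1 5 4 10 17)(7 13)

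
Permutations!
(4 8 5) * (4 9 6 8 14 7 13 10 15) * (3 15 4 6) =(3 15 6 8 5 9)(4 14 7 13 10) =[0, 1, 2, 15, 14, 9, 8, 13, 5, 3, 4, 11, 12, 10, 7, 6]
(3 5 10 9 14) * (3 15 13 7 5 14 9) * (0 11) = (0 11)(3 14 15 13 7 5 10) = [11, 1, 2, 14, 4, 10, 6, 5, 8, 9, 3, 0, 12, 7, 15, 13]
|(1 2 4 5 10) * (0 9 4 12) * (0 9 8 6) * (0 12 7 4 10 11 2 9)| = 60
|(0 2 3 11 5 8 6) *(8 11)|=|(0 2 3 8 6)(5 11)|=10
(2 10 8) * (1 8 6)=(1 8 2 10 6)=[0, 8, 10, 3, 4, 5, 1, 7, 2, 9, 6]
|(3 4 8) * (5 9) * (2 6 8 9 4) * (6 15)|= |(2 15 6 8 3)(4 9 5)|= 15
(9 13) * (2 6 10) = (2 6 10)(9 13) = [0, 1, 6, 3, 4, 5, 10, 7, 8, 13, 2, 11, 12, 9]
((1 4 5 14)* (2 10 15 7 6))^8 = ((1 4 5 14)(2 10 15 7 6))^8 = (2 7 10 6 15)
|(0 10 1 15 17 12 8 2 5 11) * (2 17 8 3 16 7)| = |(0 10 1 15 8 17 12 3 16 7 2 5 11)| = 13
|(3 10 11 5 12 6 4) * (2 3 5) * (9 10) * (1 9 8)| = 28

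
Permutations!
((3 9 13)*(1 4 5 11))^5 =(1 4 5 11)(3 13 9)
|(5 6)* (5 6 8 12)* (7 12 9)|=|(5 8 9 7 12)|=5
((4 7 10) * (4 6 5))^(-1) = ((4 7 10 6 5))^(-1) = (4 5 6 10 7)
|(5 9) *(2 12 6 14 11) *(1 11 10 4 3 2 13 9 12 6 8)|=42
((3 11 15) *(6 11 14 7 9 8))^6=((3 14 7 9 8 6 11 15))^6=(3 11 8 7)(6 9 14 15)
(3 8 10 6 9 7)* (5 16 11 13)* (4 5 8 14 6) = (3 14 6 9 7)(4 5 16 11 13 8 10) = [0, 1, 2, 14, 5, 16, 9, 3, 10, 7, 4, 13, 12, 8, 6, 15, 11]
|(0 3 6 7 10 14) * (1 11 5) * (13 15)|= |(0 3 6 7 10 14)(1 11 5)(13 15)|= 6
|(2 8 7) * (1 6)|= 6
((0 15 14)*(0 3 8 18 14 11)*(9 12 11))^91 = ((0 15 9 12 11)(3 8 18 14))^91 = (0 15 9 12 11)(3 14 18 8)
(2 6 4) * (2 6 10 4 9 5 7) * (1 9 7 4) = (1 9 5 4 6 7 2 10) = [0, 9, 10, 3, 6, 4, 7, 2, 8, 5, 1]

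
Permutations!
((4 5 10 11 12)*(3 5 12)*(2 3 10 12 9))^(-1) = ((2 3 5 12 4 9)(10 11))^(-1) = (2 9 4 12 5 3)(10 11)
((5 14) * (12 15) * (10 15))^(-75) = ((5 14)(10 15 12))^(-75) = (15)(5 14)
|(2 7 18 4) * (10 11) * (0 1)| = 4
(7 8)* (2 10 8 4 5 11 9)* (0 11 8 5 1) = [11, 0, 10, 3, 1, 8, 6, 4, 7, 2, 5, 9] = (0 11 9 2 10 5 8 7 4 1)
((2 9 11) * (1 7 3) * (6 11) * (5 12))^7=(1 7 3)(2 11 6 9)(5 12)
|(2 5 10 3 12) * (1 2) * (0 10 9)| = 8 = |(0 10 3 12 1 2 5 9)|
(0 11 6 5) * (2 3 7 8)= (0 11 6 5)(2 3 7 8)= [11, 1, 3, 7, 4, 0, 5, 8, 2, 9, 10, 6]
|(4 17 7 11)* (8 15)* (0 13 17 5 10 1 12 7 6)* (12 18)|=8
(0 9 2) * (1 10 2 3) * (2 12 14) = (0 9 3 1 10 12 14 2) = [9, 10, 0, 1, 4, 5, 6, 7, 8, 3, 12, 11, 14, 13, 2]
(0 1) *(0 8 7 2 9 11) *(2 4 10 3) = [1, 8, 9, 2, 10, 5, 6, 4, 7, 11, 3, 0] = (0 1 8 7 4 10 3 2 9 11)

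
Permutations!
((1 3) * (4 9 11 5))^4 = ((1 3)(4 9 11 5))^4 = (11)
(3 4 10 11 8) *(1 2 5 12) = (1 2 5 12)(3 4 10 11 8) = [0, 2, 5, 4, 10, 12, 6, 7, 3, 9, 11, 8, 1]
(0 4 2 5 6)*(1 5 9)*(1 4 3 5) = [3, 1, 9, 5, 2, 6, 0, 7, 8, 4] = (0 3 5 6)(2 9 4)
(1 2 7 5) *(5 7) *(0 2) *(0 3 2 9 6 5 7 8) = (0 9 6 5 1 3 2 7 8) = [9, 3, 7, 2, 4, 1, 5, 8, 0, 6]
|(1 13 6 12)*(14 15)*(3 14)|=12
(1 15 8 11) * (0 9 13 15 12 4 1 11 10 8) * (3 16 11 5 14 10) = [9, 12, 2, 16, 1, 14, 6, 7, 3, 13, 8, 5, 4, 15, 10, 0, 11] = (0 9 13 15)(1 12 4)(3 16 11 5 14 10 8)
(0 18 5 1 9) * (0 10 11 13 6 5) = [18, 9, 2, 3, 4, 1, 5, 7, 8, 10, 11, 13, 12, 6, 14, 15, 16, 17, 0] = (0 18)(1 9 10 11 13 6 5)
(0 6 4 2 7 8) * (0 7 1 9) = (0 6 4 2 1 9)(7 8) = [6, 9, 1, 3, 2, 5, 4, 8, 7, 0]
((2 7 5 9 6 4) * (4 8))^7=((2 7 5 9 6 8 4))^7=(9)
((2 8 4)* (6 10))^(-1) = (2 4 8)(6 10)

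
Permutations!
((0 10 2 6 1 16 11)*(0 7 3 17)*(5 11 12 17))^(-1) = (0 17 12 16 1 6 2 10)(3 7 11 5)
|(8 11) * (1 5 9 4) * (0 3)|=|(0 3)(1 5 9 4)(8 11)|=4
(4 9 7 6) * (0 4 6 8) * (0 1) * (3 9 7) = (0 4 7 8 1)(3 9) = [4, 0, 2, 9, 7, 5, 6, 8, 1, 3]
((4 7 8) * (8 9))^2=(4 9)(7 8)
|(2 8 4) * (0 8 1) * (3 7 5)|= 15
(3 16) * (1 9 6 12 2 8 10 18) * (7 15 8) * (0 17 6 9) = (0 17 6 12 2 7 15 8 10 18 1)(3 16) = [17, 0, 7, 16, 4, 5, 12, 15, 10, 9, 18, 11, 2, 13, 14, 8, 3, 6, 1]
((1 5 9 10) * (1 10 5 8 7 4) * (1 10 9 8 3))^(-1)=((1 3)(4 10 9 5 8 7))^(-1)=(1 3)(4 7 8 5 9 10)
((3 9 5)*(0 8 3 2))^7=((0 8 3 9 5 2))^7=(0 8 3 9 5 2)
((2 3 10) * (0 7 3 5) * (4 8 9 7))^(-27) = ((0 4 8 9 7 3 10 2 5))^(-27) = (10)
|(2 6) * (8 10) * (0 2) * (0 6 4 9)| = 4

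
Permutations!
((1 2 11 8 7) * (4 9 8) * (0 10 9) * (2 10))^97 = ((0 2 11 4)(1 10 9 8 7))^97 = (0 2 11 4)(1 9 7 10 8)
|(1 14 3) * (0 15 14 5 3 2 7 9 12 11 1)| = |(0 15 14 2 7 9 12 11 1 5 3)| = 11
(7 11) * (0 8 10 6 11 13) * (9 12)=(0 8 10 6 11 7 13)(9 12)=[8, 1, 2, 3, 4, 5, 11, 13, 10, 12, 6, 7, 9, 0]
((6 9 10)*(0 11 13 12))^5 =(0 11 13 12)(6 10 9)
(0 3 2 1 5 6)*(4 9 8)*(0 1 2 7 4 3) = (1 5 6)(3 7 4 9 8) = [0, 5, 2, 7, 9, 6, 1, 4, 3, 8]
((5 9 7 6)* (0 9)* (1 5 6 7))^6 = (0 1)(5 9)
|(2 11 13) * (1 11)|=4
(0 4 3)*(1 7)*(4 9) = (0 9 4 3)(1 7) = [9, 7, 2, 0, 3, 5, 6, 1, 8, 4]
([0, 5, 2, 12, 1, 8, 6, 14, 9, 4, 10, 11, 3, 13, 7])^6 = [0, 5, 2, 3, 1, 8, 6, 7, 9, 4, 10, 11, 12, 13, 14]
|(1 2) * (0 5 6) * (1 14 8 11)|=15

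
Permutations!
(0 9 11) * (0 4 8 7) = [9, 1, 2, 3, 8, 5, 6, 0, 7, 11, 10, 4] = (0 9 11 4 8 7)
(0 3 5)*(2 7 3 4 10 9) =(0 4 10 9 2 7 3 5) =[4, 1, 7, 5, 10, 0, 6, 3, 8, 2, 9]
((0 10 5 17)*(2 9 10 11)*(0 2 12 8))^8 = ((0 11 12 8)(2 9 10 5 17))^8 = (2 5 9 17 10)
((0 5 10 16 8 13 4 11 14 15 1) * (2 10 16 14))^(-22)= (0 16 13 11 10 15)(1 5 8 4 2 14)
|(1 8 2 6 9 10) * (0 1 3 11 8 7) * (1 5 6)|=11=|(0 5 6 9 10 3 11 8 2 1 7)|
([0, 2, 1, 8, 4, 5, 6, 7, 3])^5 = (1 2)(3 8)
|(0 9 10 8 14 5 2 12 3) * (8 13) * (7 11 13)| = 12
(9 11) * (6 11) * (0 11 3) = (0 11 9 6 3) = [11, 1, 2, 0, 4, 5, 3, 7, 8, 6, 10, 9]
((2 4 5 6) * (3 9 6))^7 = (2 4 5 3 9 6)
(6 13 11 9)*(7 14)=(6 13 11 9)(7 14)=[0, 1, 2, 3, 4, 5, 13, 14, 8, 6, 10, 9, 12, 11, 7]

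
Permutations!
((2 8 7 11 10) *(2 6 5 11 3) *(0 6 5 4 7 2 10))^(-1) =(0 11 5 10 3 7 4 6)(2 8)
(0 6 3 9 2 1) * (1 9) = (0 6 3 1)(2 9) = [6, 0, 9, 1, 4, 5, 3, 7, 8, 2]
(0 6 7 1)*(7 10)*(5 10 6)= (0 5 10 7 1)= [5, 0, 2, 3, 4, 10, 6, 1, 8, 9, 7]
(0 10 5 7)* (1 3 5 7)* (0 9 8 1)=(0 10 7 9 8 1 3 5)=[10, 3, 2, 5, 4, 0, 6, 9, 1, 8, 7]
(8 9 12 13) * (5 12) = [0, 1, 2, 3, 4, 12, 6, 7, 9, 5, 10, 11, 13, 8] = (5 12 13 8 9)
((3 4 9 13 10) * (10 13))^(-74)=((13)(3 4 9 10))^(-74)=(13)(3 9)(4 10)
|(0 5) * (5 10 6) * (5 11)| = 5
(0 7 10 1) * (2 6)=(0 7 10 1)(2 6)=[7, 0, 6, 3, 4, 5, 2, 10, 8, 9, 1]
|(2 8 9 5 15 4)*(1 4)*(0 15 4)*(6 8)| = |(0 15 1)(2 6 8 9 5 4)| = 6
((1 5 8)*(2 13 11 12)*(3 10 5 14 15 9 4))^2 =(1 15 4 10 8 14 9 3 5)(2 11)(12 13)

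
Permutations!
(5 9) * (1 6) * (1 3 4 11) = (1 6 3 4 11)(5 9) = [0, 6, 2, 4, 11, 9, 3, 7, 8, 5, 10, 1]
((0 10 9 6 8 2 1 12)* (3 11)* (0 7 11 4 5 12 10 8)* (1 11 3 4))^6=(0 12 6 5 9 4 10 11 1 2 3 8 7)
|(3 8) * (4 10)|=2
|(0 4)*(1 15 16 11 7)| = 10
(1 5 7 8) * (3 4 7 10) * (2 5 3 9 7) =[0, 3, 5, 4, 2, 10, 6, 8, 1, 7, 9] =(1 3 4 2 5 10 9 7 8)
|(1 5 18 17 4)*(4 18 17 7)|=|(1 5 17 18 7 4)|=6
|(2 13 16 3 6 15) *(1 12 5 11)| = 12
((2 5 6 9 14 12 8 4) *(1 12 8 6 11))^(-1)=(1 11 5 2 4 8 14 9 6 12)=((1 12 6 9 14 8 4 2 5 11))^(-1)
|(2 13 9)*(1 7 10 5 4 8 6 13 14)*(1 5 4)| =11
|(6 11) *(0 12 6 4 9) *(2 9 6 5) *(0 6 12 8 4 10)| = 10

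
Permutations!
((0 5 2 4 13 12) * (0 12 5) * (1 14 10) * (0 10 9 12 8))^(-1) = (0 8 12 9 14 1 10)(2 5 13 4)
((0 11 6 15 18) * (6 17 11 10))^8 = (0 15 10 18 6)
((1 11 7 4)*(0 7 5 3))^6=((0 7 4 1 11 5 3))^6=(0 3 5 11 1 4 7)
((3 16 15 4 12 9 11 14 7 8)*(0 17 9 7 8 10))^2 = ((0 17 9 11 14 8 3 16 15 4 12 7 10))^2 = (0 9 14 3 15 12 10 17 11 8 16 4 7)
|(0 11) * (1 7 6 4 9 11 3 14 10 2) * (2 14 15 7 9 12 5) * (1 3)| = |(0 1 9 11)(2 3 15 7 6 4 12 5)(10 14)| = 8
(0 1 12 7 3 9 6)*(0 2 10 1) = (1 12 7 3 9 6 2 10) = [0, 12, 10, 9, 4, 5, 2, 3, 8, 6, 1, 11, 7]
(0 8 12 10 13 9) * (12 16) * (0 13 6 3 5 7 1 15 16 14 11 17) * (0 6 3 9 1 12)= (0 8 14 11 17 6 9 13 1 15 16)(3 5 7 12 10)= [8, 15, 2, 5, 4, 7, 9, 12, 14, 13, 3, 17, 10, 1, 11, 16, 0, 6]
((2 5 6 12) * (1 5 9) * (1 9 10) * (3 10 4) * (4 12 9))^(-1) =((1 5 6 9 4 3 10)(2 12))^(-1) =(1 10 3 4 9 6 5)(2 12)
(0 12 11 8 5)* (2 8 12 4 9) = (0 4 9 2 8 5)(11 12) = [4, 1, 8, 3, 9, 0, 6, 7, 5, 2, 10, 12, 11]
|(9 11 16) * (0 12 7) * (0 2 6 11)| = |(0 12 7 2 6 11 16 9)| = 8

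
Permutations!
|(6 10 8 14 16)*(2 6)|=6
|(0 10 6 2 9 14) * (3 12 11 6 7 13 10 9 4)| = |(0 9 14)(2 4 3 12 11 6)(7 13 10)| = 6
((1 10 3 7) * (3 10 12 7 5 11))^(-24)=(12)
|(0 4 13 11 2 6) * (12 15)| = |(0 4 13 11 2 6)(12 15)| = 6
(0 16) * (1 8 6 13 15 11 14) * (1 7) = [16, 8, 2, 3, 4, 5, 13, 1, 6, 9, 10, 14, 12, 15, 7, 11, 0] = (0 16)(1 8 6 13 15 11 14 7)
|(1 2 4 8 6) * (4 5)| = |(1 2 5 4 8 6)| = 6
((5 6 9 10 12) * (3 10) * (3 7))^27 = (3 7 9 6 5 12 10)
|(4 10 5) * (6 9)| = 6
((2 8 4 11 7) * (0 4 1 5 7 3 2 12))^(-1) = ((0 4 11 3 2 8 1 5 7 12))^(-1) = (0 12 7 5 1 8 2 3 11 4)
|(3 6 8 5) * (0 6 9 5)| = 3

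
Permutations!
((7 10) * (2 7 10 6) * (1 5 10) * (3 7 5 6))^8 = ((1 6 2 5 10)(3 7))^8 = (1 5 6 10 2)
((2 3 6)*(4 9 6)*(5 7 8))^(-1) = (2 6 9 4 3)(5 8 7) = ((2 3 4 9 6)(5 7 8))^(-1)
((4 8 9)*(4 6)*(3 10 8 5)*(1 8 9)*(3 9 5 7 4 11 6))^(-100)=((1 8)(3 10 5 9)(4 7)(6 11))^(-100)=(11)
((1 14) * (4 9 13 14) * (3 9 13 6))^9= (1 4 13 14)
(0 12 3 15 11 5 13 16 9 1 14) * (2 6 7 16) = (0 12 3 15 11 5 13 2 6 7 16 9 1 14) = [12, 14, 6, 15, 4, 13, 7, 16, 8, 1, 10, 5, 3, 2, 0, 11, 9]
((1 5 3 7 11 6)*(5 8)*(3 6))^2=((1 8 5 6)(3 7 11))^2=(1 5)(3 11 7)(6 8)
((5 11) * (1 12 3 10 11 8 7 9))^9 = (12)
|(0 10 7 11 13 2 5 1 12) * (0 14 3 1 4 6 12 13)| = 36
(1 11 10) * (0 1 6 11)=(0 1)(6 11 10)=[1, 0, 2, 3, 4, 5, 11, 7, 8, 9, 6, 10]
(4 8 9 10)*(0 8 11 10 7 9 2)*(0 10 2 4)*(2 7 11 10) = (0 8 4 10)(7 9 11) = [8, 1, 2, 3, 10, 5, 6, 9, 4, 11, 0, 7]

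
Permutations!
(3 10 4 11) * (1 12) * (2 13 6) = (1 12)(2 13 6)(3 10 4 11) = [0, 12, 13, 10, 11, 5, 2, 7, 8, 9, 4, 3, 1, 6]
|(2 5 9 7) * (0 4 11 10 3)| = 20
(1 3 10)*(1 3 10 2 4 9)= (1 10 3 2 4 9)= [0, 10, 4, 2, 9, 5, 6, 7, 8, 1, 3]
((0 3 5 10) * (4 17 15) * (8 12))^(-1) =((0 3 5 10)(4 17 15)(8 12))^(-1) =(0 10 5 3)(4 15 17)(8 12)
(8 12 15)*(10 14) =(8 12 15)(10 14) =[0, 1, 2, 3, 4, 5, 6, 7, 12, 9, 14, 11, 15, 13, 10, 8]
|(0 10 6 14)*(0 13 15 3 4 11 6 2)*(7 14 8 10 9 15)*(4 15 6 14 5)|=6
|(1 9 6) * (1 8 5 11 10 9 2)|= |(1 2)(5 11 10 9 6 8)|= 6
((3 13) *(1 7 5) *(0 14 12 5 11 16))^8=((0 14 12 5 1 7 11 16)(3 13))^8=(16)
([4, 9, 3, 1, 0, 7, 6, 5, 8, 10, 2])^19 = (0 4)(1 3 2 10 9)(5 7)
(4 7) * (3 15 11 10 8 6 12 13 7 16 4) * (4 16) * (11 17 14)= [0, 1, 2, 15, 4, 5, 12, 3, 6, 9, 8, 10, 13, 7, 11, 17, 16, 14]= (3 15 17 14 11 10 8 6 12 13 7)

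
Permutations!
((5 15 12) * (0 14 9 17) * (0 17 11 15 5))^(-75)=(17)(0 11)(9 12)(14 15)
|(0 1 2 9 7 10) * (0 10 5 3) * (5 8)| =|(10)(0 1 2 9 7 8 5 3)| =8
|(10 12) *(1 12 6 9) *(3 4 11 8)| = 20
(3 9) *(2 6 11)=[0, 1, 6, 9, 4, 5, 11, 7, 8, 3, 10, 2]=(2 6 11)(3 9)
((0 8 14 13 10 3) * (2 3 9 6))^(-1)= ((0 8 14 13 10 9 6 2 3))^(-1)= (0 3 2 6 9 10 13 14 8)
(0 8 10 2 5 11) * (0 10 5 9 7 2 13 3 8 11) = (0 11 10 13 3 8 5)(2 9 7) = [11, 1, 9, 8, 4, 0, 6, 2, 5, 7, 13, 10, 12, 3]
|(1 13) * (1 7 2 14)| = 5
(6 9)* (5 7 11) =(5 7 11)(6 9) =[0, 1, 2, 3, 4, 7, 9, 11, 8, 6, 10, 5]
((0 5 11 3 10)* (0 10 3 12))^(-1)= ((0 5 11 12))^(-1)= (0 12 11 5)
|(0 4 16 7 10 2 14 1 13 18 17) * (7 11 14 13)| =|(0 4 16 11 14 1 7 10 2 13 18 17)| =12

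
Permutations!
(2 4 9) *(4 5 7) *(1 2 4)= (1 2 5 7)(4 9)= [0, 2, 5, 3, 9, 7, 6, 1, 8, 4]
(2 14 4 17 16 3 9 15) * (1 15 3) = (1 15 2 14 4 17 16)(3 9) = [0, 15, 14, 9, 17, 5, 6, 7, 8, 3, 10, 11, 12, 13, 4, 2, 1, 16]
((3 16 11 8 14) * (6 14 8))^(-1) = ((3 16 11 6 14))^(-1) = (3 14 6 11 16)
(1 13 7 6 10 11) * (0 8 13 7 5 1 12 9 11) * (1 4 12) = (0 8 13 5 4 12 9 11 1 7 6 10) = [8, 7, 2, 3, 12, 4, 10, 6, 13, 11, 0, 1, 9, 5]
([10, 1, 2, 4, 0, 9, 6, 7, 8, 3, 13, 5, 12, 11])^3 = (0 11 3 10 5 4 13 9)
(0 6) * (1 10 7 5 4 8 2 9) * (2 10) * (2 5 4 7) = (0 6)(1 5 7 4 8 10 2 9) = [6, 5, 9, 3, 8, 7, 0, 4, 10, 1, 2]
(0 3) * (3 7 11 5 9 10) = (0 7 11 5 9 10 3) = [7, 1, 2, 0, 4, 9, 6, 11, 8, 10, 3, 5]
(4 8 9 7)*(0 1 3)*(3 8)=[1, 8, 2, 0, 3, 5, 6, 4, 9, 7]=(0 1 8 9 7 4 3)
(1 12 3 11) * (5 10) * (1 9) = (1 12 3 11 9)(5 10) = [0, 12, 2, 11, 4, 10, 6, 7, 8, 1, 5, 9, 3]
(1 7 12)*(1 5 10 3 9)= (1 7 12 5 10 3 9)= [0, 7, 2, 9, 4, 10, 6, 12, 8, 1, 3, 11, 5]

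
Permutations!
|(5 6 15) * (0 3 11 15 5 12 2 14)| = |(0 3 11 15 12 2 14)(5 6)| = 14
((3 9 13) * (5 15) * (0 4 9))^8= ((0 4 9 13 3)(5 15))^8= (15)(0 13 4 3 9)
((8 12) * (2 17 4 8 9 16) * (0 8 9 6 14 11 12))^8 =((0 8)(2 17 4 9 16)(6 14 11 12))^8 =(2 9 17 16 4)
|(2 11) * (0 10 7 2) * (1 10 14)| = 7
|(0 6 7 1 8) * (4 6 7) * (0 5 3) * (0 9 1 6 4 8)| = 8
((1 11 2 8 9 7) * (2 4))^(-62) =((1 11 4 2 8 9 7))^(-62) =(1 11 4 2 8 9 7)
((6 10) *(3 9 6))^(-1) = (3 10 6 9)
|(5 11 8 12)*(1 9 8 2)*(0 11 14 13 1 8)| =|(0 11 2 8 12 5 14 13 1 9)| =10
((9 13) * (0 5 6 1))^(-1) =(0 1 6 5)(9 13)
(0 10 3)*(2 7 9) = [10, 1, 7, 0, 4, 5, 6, 9, 8, 2, 3] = (0 10 3)(2 7 9)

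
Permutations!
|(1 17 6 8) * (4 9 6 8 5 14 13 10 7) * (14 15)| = 9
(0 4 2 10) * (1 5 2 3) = [4, 5, 10, 1, 3, 2, 6, 7, 8, 9, 0] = (0 4 3 1 5 2 10)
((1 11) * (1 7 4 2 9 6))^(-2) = ((1 11 7 4 2 9 6))^(-2) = (1 9 4 11 6 2 7)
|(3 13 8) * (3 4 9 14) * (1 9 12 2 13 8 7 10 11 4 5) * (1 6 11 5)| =|(1 9 14 3 8)(2 13 7 10 5 6 11 4 12)| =45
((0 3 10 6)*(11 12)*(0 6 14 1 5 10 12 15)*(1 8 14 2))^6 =(0 3 12 11 15)(1 10)(2 5)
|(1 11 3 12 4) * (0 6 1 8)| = 8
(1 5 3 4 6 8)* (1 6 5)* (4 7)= (3 7 4 5)(6 8)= [0, 1, 2, 7, 5, 3, 8, 4, 6]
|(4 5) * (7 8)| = |(4 5)(7 8)| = 2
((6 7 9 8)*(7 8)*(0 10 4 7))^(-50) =(10) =((0 10 4 7 9)(6 8))^(-50)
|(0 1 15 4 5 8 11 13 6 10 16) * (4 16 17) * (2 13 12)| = 20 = |(0 1 15 16)(2 13 6 10 17 4 5 8 11 12)|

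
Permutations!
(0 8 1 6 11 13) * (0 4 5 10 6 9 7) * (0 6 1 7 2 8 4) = (0 4 5 10 1 9 2 8 7 6 11 13) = [4, 9, 8, 3, 5, 10, 11, 6, 7, 2, 1, 13, 12, 0]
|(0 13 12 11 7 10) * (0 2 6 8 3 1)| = |(0 13 12 11 7 10 2 6 8 3 1)| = 11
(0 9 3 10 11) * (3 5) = [9, 1, 2, 10, 4, 3, 6, 7, 8, 5, 11, 0] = (0 9 5 3 10 11)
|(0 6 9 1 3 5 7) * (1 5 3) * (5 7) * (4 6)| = |(0 4 6 9 7)| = 5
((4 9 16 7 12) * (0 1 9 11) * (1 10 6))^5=(0 16)(1 4)(6 12)(7 10)(9 11)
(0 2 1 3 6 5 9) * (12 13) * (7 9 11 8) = (0 2 1 3 6 5 11 8 7 9)(12 13) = [2, 3, 1, 6, 4, 11, 5, 9, 7, 0, 10, 8, 13, 12]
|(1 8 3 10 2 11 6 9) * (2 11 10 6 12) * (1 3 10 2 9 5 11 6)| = 9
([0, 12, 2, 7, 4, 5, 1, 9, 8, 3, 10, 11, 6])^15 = (12)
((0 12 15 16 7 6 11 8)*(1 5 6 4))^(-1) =((0 12 15 16 7 4 1 5 6 11 8))^(-1) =(0 8 11 6 5 1 4 7 16 15 12)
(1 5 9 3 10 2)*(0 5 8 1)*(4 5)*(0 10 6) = (0 4 5 9 3 6)(1 8)(2 10) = [4, 8, 10, 6, 5, 9, 0, 7, 1, 3, 2]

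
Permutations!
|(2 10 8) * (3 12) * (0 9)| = 6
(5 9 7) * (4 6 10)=(4 6 10)(5 9 7)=[0, 1, 2, 3, 6, 9, 10, 5, 8, 7, 4]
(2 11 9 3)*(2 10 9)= (2 11)(3 10 9)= [0, 1, 11, 10, 4, 5, 6, 7, 8, 3, 9, 2]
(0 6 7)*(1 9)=(0 6 7)(1 9)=[6, 9, 2, 3, 4, 5, 7, 0, 8, 1]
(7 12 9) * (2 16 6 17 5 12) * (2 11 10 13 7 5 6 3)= (2 16 3)(5 12 9)(6 17)(7 11 10 13)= [0, 1, 16, 2, 4, 12, 17, 11, 8, 5, 13, 10, 9, 7, 14, 15, 3, 6]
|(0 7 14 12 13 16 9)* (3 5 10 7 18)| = 11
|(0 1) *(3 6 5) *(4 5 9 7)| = |(0 1)(3 6 9 7 4 5)| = 6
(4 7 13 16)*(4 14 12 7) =(7 13 16 14 12) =[0, 1, 2, 3, 4, 5, 6, 13, 8, 9, 10, 11, 7, 16, 12, 15, 14]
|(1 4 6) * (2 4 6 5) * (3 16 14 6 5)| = |(1 5 2 4 3 16 14 6)| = 8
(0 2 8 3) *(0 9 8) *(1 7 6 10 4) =[2, 7, 0, 9, 1, 5, 10, 6, 3, 8, 4] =(0 2)(1 7 6 10 4)(3 9 8)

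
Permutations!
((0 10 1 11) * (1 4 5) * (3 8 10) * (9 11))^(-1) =(0 11 9 1 5 4 10 8 3)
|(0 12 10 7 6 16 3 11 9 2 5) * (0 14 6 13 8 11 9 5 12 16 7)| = 7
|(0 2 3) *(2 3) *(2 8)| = 2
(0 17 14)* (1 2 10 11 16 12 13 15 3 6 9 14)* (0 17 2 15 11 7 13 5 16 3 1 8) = (0 2 10 7 13 11 3 6 9 14 17 8)(1 15)(5 16 12) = [2, 15, 10, 6, 4, 16, 9, 13, 0, 14, 7, 3, 5, 11, 17, 1, 12, 8]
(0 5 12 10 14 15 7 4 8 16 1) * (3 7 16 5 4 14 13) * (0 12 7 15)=(0 4 8 5 7 14)(1 12 10 13 3 15 16)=[4, 12, 2, 15, 8, 7, 6, 14, 5, 9, 13, 11, 10, 3, 0, 16, 1]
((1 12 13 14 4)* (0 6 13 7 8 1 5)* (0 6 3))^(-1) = ((0 3)(1 12 7 8)(4 5 6 13 14))^(-1) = (0 3)(1 8 7 12)(4 14 13 6 5)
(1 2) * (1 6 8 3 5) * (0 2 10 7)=(0 2 6 8 3 5 1 10 7)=[2, 10, 6, 5, 4, 1, 8, 0, 3, 9, 7]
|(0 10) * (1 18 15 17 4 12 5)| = |(0 10)(1 18 15 17 4 12 5)| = 14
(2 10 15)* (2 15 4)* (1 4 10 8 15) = (1 4 2 8 15) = [0, 4, 8, 3, 2, 5, 6, 7, 15, 9, 10, 11, 12, 13, 14, 1]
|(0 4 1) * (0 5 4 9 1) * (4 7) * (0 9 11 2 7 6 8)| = |(0 11 2 7 4 9 1 5 6 8)| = 10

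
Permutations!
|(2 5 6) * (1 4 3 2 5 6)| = |(1 4 3 2 6 5)| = 6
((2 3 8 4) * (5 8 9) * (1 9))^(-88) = ((1 9 5 8 4 2 3))^(-88) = (1 8 3 5 2 9 4)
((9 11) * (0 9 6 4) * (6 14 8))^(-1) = ((0 9 11 14 8 6 4))^(-1) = (0 4 6 8 14 11 9)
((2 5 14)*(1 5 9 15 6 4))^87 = (1 4 6 15 9 2 14 5)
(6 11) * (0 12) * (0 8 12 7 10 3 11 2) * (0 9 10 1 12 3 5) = (0 7 1 12 8 3 11 6 2 9 10 5) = [7, 12, 9, 11, 4, 0, 2, 1, 3, 10, 5, 6, 8]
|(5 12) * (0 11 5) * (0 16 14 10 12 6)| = 4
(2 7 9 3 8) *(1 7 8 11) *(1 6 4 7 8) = [0, 8, 1, 11, 7, 5, 4, 9, 2, 3, 10, 6] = (1 8 2)(3 11 6 4 7 9)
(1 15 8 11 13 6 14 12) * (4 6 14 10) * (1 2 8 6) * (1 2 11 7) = (1 15 6 10 4 2 8 7)(11 13 14 12) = [0, 15, 8, 3, 2, 5, 10, 1, 7, 9, 4, 13, 11, 14, 12, 6]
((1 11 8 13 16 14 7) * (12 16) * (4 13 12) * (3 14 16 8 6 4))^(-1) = ((16)(1 11 6 4 13 3 14 7)(8 12))^(-1) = (16)(1 7 14 3 13 4 6 11)(8 12)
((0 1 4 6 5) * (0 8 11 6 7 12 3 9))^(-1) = (0 9 3 12 7 4 1)(5 6 11 8) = ((0 1 4 7 12 3 9)(5 8 11 6))^(-1)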